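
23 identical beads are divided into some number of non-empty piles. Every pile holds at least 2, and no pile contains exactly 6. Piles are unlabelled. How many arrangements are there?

There are 187 such partitions.

187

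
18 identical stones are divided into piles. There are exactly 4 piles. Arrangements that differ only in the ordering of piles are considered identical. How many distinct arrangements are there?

47

A partial list (first 12 by largest part):
1,1,1,15
1,1,2,14
1,1,3,13
1,2,2,13
1,1,4,12
1,2,3,12
2,2,2,12
1,1,5,11
1,2,4,11
1,3,3,11
2,2,3,11
1,1,6,10
…and 35 more, for 47 total.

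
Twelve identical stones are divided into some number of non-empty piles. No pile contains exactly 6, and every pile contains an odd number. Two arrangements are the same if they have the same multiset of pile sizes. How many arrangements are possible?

15

They are:
11,1
9,3
9,1,1,1
7,5
7,3,1,1
7,1,1,1,1,1
5,5,1,1
5,3,3,1
5,3,1,1,1,1
5,1,1,1,1,1,1,1
3,3,3,3
3,3,3,1,1,1
3,3,1,1,1,1,1,1
3,1,1,1,1,1,1,1,1,1
1,1,1,1,1,1,1,1,1,1,1,1
Counting gives 15.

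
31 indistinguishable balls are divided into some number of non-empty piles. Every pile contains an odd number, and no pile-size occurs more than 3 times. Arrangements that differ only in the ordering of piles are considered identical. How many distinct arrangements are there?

Direct enumeration gives 112 partitions.

112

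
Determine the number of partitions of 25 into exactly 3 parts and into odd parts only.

16

The partitions of 25 that satisfy the conditions:
1,1,23
1,3,21
1,5,19
3,3,19
1,7,17
3,5,17
1,9,15
3,7,15
5,5,15
1,11,13
3,9,13
5,7,13
3,11,11
5,9,11
7,7,11
7,9,9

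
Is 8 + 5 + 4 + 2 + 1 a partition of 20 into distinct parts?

The parts sum to 20, and the condition 'all summands are distinct' holds.

Yes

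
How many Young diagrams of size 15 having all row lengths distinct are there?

There are too many to list fully; the first 12 (by largest part) are:
15
14,1
13,2
12,3
12,2,1
11,4
11,3,1
10,5
10,4,1
10,3,2
9,6
9,5,1
…and 15 more, for 27 total.

27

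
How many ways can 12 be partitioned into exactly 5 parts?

They are:
8, 1, 1, 1, 1
7, 2, 1, 1, 1
6, 3, 1, 1, 1
6, 2, 2, 1, 1
5, 4, 1, 1, 1
5, 3, 2, 1, 1
5, 2, 2, 2, 1
4, 4, 2, 1, 1
4, 3, 3, 1, 1
4, 3, 2, 2, 1
4, 2, 2, 2, 2
3, 3, 3, 2, 1
3, 3, 2, 2, 2
That's 13 in total.

13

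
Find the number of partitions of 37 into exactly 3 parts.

Direct enumeration gives 114 partitions.

114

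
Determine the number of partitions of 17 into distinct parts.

38

There are too many to list fully; the first 12 (by largest part) are:
17
16 + 1
15 + 2
14 + 3
14 + 2 + 1
13 + 4
13 + 3 + 1
12 + 5
12 + 4 + 1
12 + 3 + 2
11 + 6
11 + 5 + 1
…and 26 more, for 38 total.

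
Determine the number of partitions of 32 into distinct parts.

A full systematic count gives 390.

390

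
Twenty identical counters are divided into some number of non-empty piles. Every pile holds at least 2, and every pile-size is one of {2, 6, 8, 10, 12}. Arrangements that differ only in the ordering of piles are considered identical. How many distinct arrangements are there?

15

Listing the qualifying partitions of 20:
12, 8
12, 6, 2
12, 2, 2, 2, 2
10, 10
10, 8, 2
10, 6, 2, 2
10, 2, 2, 2, 2, 2
8, 8, 2, 2
8, 6, 6
8, 6, 2, 2, 2
8, 2, 2, 2, 2, 2, 2
6, 6, 6, 2
6, 6, 2, 2, 2, 2
6, 2, 2, 2, 2, 2, 2, 2
2, 2, 2, 2, 2, 2, 2, 2, 2, 2
That's 15 in total.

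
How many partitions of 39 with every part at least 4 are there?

583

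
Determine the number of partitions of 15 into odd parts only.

27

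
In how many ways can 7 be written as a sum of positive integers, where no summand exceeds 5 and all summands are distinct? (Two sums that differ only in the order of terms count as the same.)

Enumerating:
5 + 2
4 + 3
4 + 2 + 1

3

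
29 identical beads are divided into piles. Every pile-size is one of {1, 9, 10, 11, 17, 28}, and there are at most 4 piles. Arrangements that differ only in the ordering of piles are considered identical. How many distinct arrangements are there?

6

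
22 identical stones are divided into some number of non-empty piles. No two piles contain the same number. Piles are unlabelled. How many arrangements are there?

89

A full systematic count gives 89.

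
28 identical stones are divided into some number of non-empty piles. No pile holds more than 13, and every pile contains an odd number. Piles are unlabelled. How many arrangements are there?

Systematic enumeration (by largest part, then next-largest, …) yields 173.

173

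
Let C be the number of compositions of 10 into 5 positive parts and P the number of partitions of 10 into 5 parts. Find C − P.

119

Ordered (compositions into 5 parts): C(9,4) = 126.
Partitions of 10 into exactly 5 parts: 7.
Difference: 126 − 7 = 119.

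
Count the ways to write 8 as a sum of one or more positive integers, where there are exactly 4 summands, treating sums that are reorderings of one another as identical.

5

They are:
5,1,1,1
4,2,1,1
3,3,1,1
3,2,2,1
2,2,2,2
Counting gives 5.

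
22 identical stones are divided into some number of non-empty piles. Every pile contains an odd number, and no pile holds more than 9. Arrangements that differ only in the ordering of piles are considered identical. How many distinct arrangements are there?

58

A partial list (first 12 by largest part):
9, 9, 3, 1
9, 9, 1, 1, 1, 1
9, 7, 5, 1
9, 7, 3, 3
9, 7, 3, 1, 1, 1
9, 7, 1, 1, 1, 1, 1, 1
9, 5, 5, 3
9, 5, 5, 1, 1, 1
9, 5, 3, 3, 1, 1
9, 5, 3, 1, 1, 1, 1, 1
9, 5, 1, 1, 1, 1, 1, 1, 1, 1
9, 3, 3, 3, 3, 1
…and 46 more, for 58 total.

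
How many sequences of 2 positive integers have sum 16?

15

Place 1 bars in the 15 internal gaps of a row of 16 dots: C(15,1) = 15.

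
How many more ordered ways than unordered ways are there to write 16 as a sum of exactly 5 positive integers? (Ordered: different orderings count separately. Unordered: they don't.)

1328

Compositions: C(15,4) = 1365.
Partitions of 16 into exactly 5 parts: 37.
Difference: 1365 − 37 = 1328.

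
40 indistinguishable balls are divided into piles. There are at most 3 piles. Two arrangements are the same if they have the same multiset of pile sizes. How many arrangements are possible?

There are 154 such partitions.

154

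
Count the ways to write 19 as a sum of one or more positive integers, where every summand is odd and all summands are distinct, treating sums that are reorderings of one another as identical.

They are:
19
15 + 3 + 1
13 + 5 + 1
11 + 7 + 1
11 + 5 + 3
9 + 7 + 3
Counting gives 6.

6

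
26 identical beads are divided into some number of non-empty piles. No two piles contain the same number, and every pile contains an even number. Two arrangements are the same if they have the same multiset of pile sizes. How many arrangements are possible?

18

The partitions of 26 that satisfy the conditions:
26
24 + 2
22 + 4
20 + 6
20 + 4 + 2
18 + 8
18 + 6 + 2
16 + 10
16 + 8 + 2
16 + 6 + 4
14 + 12
14 + 10 + 2
14 + 8 + 4
14 + 6 + 4 + 2
12 + 10 + 4
12 + 8 + 6
12 + 8 + 4 + 2
10 + 8 + 6 + 2
That's 18 in total.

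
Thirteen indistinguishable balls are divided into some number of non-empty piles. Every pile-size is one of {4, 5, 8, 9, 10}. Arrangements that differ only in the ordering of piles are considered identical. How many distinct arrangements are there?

3

They are:
9 + 4
8 + 5
5 + 4 + 4
Counting gives 3.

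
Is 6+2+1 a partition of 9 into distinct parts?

Yes

The parts sum to 9, and the condition 'all summands are distinct' holds.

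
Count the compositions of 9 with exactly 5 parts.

A composition of 9 into 5 positive parts is chosen by placing 4 dividers among the 8 gaps between 9 units: C(8,4) = 70.

70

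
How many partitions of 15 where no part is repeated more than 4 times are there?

127

Counting exhaustively, 127 partitions satisfy the conditions.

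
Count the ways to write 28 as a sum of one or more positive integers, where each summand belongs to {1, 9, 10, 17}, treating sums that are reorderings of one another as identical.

11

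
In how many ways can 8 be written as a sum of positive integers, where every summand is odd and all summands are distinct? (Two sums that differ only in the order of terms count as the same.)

2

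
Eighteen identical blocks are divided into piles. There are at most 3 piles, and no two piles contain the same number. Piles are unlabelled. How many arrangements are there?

A partial list (first 12 by largest part):
18
17+1
16+2
15+3
15+2+1
14+4
14+3+1
13+5
13+4+1
13+3+2
12+6
12+5+1
…and 16 more, for 28 total.

28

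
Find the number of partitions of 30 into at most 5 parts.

Enumerating by decreasing first part gives 674 partitions in all.

674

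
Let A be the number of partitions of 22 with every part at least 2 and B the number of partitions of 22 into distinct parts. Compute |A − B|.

Partitions of 22 with every part at least 2: 210.
Partitions of 22 into distinct parts: 89.
|210 − 89| = 121.

121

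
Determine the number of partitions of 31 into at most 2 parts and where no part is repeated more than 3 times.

16

Enumerating:
31
1,30
2,29
3,28
4,27
5,26
6,25
7,24
8,23
9,22
10,21
11,20
12,19
13,18
14,17
15,16
Counting gives 16.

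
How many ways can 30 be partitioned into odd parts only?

296

There are 296 such partitions.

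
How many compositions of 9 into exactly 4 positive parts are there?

A composition of 9 into 4 positive parts is chosen by placing 3 dividers among the 8 gaps between 9 units: C(8,3) = 56.

56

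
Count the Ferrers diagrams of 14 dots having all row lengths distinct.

22

Enumerating:
14
13+1
12+2
11+3
11+2+1
10+4
10+3+1
9+5
9+4+1
9+3+2
8+6
8+5+1
8+4+2
8+3+2+1
7+6+1
7+5+2
7+4+3
7+4+2+1
6+5+3
6+5+2+1
6+4+3+1
5+4+3+2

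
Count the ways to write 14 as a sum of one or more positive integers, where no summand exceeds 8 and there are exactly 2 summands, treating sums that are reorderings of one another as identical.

They are:
8,6
7,7

2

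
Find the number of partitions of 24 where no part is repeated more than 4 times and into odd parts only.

There are too many to list fully; the first 12 (by largest part) are:
23, 1
21, 3
21, 1, 1, 1
19, 5
19, 3, 1, 1
17, 7
17, 5, 1, 1
17, 3, 3, 1
17, 3, 1, 1, 1, 1
15, 9
15, 7, 1, 1
15, 5, 3, 1
…and 50 more, for 62 total.

62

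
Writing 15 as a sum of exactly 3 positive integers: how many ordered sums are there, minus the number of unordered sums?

72

Ordered (compositions into 3 parts): C(14,2) = 91.
Partitions of 15 into exactly 3 parts: 19.
Difference: 91 − 19 = 72.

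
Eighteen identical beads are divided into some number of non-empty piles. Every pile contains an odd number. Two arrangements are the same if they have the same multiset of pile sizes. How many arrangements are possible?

There are too many to list fully; the first 12 (by largest part) are:
17, 1
15, 3
15, 1, 1, 1
13, 5
13, 3, 1, 1
13, 1, 1, 1, 1, 1
11, 7
11, 5, 1, 1
11, 3, 3, 1
11, 3, 1, 1, 1, 1
11, 1, 1, 1, 1, 1, 1, 1
9, 9
…and 34 more, for 46 total.

46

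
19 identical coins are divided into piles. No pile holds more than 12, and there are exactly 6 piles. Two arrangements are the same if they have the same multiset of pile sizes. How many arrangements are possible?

69

A partial list (first 12 by largest part):
1 + 1 + 1 + 1 + 3 + 12
1 + 1 + 1 + 2 + 2 + 12
1 + 1 + 1 + 1 + 4 + 11
1 + 1 + 1 + 2 + 3 + 11
1 + 1 + 2 + 2 + 2 + 11
1 + 1 + 1 + 1 + 5 + 10
1 + 1 + 1 + 2 + 4 + 10
1 + 1 + 1 + 3 + 3 + 10
1 + 1 + 2 + 2 + 3 + 10
1 + 2 + 2 + 2 + 2 + 10
1 + 1 + 1 + 1 + 6 + 9
1 + 1 + 1 + 2 + 5 + 9
…and 57 more, for 69 total.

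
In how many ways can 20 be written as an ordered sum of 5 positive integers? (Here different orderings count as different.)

Equivalently, choose which 4 of the 19 gaps become plus signs: C(19,4) = 3876.

3876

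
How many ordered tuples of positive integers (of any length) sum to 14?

Each of the 13 gaps between 14 units is either a break or not: 2^13 = 8192.

8192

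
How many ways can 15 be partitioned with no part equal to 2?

75

Direct enumeration gives 75 partitions.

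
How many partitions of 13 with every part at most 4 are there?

There are too many to list fully; the first 12 (by largest part) are:
4,4,4,1
4,4,3,2
4,4,3,1,1
4,4,2,2,1
4,4,2,1,1,1
4,4,1,1,1,1,1
4,3,3,3
4,3,3,2,1
4,3,3,1,1,1
4,3,2,2,2
4,3,2,2,1,1
4,3,2,1,1,1,1
…and 27 more, for 39 total.

39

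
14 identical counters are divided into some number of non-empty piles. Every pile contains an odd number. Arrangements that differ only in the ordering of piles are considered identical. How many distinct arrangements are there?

22

Listing the qualifying partitions of 14:
1, 13
3, 11
1, 1, 1, 11
5, 9
1, 1, 3, 9
1, 1, 1, 1, 1, 9
7, 7
1, 1, 5, 7
1, 3, 3, 7
1, 1, 1, 1, 3, 7
1, 1, 1, 1, 1, 1, 1, 7
1, 3, 5, 5
1, 1, 1, 1, 5, 5
3, 3, 3, 5
1, 1, 1, 3, 3, 5
1, 1, 1, 1, 1, 1, 3, 5
1, 1, 1, 1, 1, 1, 1, 1, 1, 5
1, 1, 3, 3, 3, 3
1, 1, 1, 1, 1, 3, 3, 3
1, 1, 1, 1, 1, 1, 1, 1, 3, 3
1, 1, 1, 1, 1, 1, 1, 1, 1, 1, 1, 3
1, 1, 1, 1, 1, 1, 1, 1, 1, 1, 1, 1, 1, 1
That's 22 in total.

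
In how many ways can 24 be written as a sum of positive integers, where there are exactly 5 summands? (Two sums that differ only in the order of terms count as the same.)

Systematic enumeration (by largest part, then next-largest, …) yields 164.

164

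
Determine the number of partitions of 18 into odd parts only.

46

There are too many to list fully; the first 12 (by largest part) are:
17 + 1
15 + 3
15 + 1 + 1 + 1
13 + 5
13 + 3 + 1 + 1
13 + 1 + 1 + 1 + 1 + 1
11 + 7
11 + 5 + 1 + 1
11 + 3 + 3 + 1
11 + 3 + 1 + 1 + 1 + 1
11 + 1 + 1 + 1 + 1 + 1 + 1 + 1
9 + 9
…and 34 more, for 46 total.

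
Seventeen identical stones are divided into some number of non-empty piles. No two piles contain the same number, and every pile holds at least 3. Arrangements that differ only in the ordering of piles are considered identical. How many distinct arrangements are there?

12

They are:
17
3,14
4,13
5,12
6,11
7,10
3,4,10
8,9
3,5,9
3,6,8
4,5,8
4,6,7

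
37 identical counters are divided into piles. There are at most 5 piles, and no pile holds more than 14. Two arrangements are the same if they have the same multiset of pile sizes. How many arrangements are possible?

408

A full systematic count gives 408.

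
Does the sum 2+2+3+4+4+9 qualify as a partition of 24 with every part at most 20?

Yes

The parts sum to 24, and the condition 'no summand exceeds 20' holds.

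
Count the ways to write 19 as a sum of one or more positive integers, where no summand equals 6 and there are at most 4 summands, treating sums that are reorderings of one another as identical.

73

Systematic enumeration (by largest part, then next-largest, …) yields 73.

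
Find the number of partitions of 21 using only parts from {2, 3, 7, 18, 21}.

Enumerating:
21
18, 3
7, 7, 7
7, 7, 3, 2, 2
7, 3, 3, 3, 3, 2
7, 3, 3, 2, 2, 2, 2
7, 2, 2, 2, 2, 2, 2, 2
3, 3, 3, 3, 3, 3, 3
3, 3, 3, 3, 3, 2, 2, 2
3, 3, 3, 2, 2, 2, 2, 2, 2
3, 2, 2, 2, 2, 2, 2, 2, 2, 2

11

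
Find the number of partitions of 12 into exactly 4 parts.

15

Listing the qualifying partitions of 12:
9 + 1 + 1 + 1
8 + 2 + 1 + 1
7 + 3 + 1 + 1
7 + 2 + 2 + 1
6 + 4 + 1 + 1
6 + 3 + 2 + 1
6 + 2 + 2 + 2
5 + 5 + 1 + 1
5 + 4 + 2 + 1
5 + 3 + 3 + 1
5 + 3 + 2 + 2
4 + 4 + 3 + 1
4 + 4 + 2 + 2
4 + 3 + 3 + 2
3 + 3 + 3 + 3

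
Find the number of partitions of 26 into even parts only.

A full systematic count gives 101.

101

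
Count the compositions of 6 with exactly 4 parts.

10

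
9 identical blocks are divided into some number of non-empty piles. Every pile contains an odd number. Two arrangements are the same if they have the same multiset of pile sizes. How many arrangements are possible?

They are:
9
7,1,1
5,3,1
5,1,1,1,1
3,3,3
3,3,1,1,1
3,1,1,1,1,1,1
1,1,1,1,1,1,1,1,1
That's 8 in total.

8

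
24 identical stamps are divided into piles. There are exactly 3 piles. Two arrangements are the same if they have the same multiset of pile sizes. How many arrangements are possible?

There are too many to list fully; the first 12 (by largest part) are:
22,1,1
21,2,1
20,3,1
20,2,2
19,4,1
19,3,2
18,5,1
18,4,2
18,3,3
17,6,1
17,5,2
17,4,3
…and 36 more, for 48 total.

48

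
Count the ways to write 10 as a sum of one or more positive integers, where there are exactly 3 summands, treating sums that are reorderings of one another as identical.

8

Listing the qualifying partitions of 10:
8,1,1
7,2,1
6,3,1
6,2,2
5,4,1
5,3,2
4,4,2
4,3,3
Counting gives 8.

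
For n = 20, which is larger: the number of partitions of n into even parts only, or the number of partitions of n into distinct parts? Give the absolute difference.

Partitions of 20 into even parts only: 42.
Partitions of 20 into distinct parts: 64.
|42 − 64| = 22.

22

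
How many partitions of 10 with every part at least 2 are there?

12

Enumerating:
10
8, 2
7, 3
6, 4
6, 2, 2
5, 5
5, 3, 2
4, 4, 2
4, 3, 3
4, 2, 2, 2
3, 3, 2, 2
2, 2, 2, 2, 2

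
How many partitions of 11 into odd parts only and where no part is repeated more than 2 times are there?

5

The partitions of 11 that satisfy the conditions:
11
9,1,1
7,3,1
5,5,1
5,3,3
That's 5 in total.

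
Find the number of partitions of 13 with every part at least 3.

10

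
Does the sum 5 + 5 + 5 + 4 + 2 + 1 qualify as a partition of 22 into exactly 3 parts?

No

The parts sum to 22, and the condition 'there are exactly 3 summands' is violated.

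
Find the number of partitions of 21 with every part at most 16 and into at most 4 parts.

Direct enumeration gives 109 partitions.

109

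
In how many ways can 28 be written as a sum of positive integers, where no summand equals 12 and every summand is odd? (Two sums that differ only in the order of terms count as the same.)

222

A full systematic count gives 222.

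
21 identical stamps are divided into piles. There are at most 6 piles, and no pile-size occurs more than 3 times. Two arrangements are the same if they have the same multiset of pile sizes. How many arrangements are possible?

Systematic enumeration (by largest part, then next-largest, …) yields 306.

306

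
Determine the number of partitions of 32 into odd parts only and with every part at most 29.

Direct enumeration gives 389 partitions.

389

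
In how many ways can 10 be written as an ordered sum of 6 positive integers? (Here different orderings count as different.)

126

Place 5 bars in the 9 internal gaps of a row of 10 dots: C(9,5) = 126.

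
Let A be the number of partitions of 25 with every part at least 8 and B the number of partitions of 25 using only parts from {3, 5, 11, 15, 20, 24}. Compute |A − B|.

1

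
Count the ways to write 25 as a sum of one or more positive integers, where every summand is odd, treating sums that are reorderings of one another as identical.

There are 142 such partitions.

142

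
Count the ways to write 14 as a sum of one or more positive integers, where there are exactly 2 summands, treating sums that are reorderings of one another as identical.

Listing the qualifying partitions of 14:
13,1
12,2
11,3
10,4
9,5
8,6
7,7
That's 7 in total.

7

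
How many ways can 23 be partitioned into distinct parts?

104

Counting exhaustively, 104 partitions satisfy the conditions.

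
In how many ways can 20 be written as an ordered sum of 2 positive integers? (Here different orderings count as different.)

19

Place 1 bars in the 19 internal gaps of a row of 20 dots: C(19,1) = 19.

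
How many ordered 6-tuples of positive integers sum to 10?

126

A composition of 10 into 6 positive parts is chosen by placing 5 dividers among the 9 gaps between 10 units: C(9,5) = 126.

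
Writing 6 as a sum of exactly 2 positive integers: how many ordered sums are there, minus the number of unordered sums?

2

Ordered (compositions into 2 parts): C(5,1) = 5.
Unordered (partitions into 2 parts): 3.
Difference: 5 − 3 = 2.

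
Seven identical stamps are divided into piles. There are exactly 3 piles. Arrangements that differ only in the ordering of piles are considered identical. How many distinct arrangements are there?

4

They are:
5+1+1
4+2+1
3+3+1
3+2+2
That's 4 in total.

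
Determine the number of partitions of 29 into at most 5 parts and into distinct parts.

235

There are 235 such partitions.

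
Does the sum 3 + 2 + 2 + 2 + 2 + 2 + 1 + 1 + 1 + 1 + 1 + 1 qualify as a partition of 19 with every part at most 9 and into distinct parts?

The parts sum to 19, and the condition 'all summands are distinct' is violated.

No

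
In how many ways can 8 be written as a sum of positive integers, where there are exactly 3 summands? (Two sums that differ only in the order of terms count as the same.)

The partitions of 8 that satisfy the conditions:
6+1+1
5+2+1
4+3+1
4+2+2
3+3+2

5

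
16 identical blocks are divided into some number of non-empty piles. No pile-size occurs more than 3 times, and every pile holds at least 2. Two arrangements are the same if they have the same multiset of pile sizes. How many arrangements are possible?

45

There are too many to list fully; the first 12 (by largest part) are:
16
14+2
13+3
12+4
12+2+2
11+5
11+3+2
10+6
10+4+2
10+3+3
10+2+2+2
9+7
…and 33 more, for 45 total.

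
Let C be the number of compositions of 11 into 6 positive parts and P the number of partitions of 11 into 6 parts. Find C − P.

245

Compositions: C(10,5) = 252.
Unordered (partitions into 6 parts): 7.
Difference: 252 − 7 = 245.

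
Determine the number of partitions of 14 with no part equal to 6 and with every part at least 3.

They are:
14
11 + 3
10 + 4
9 + 5
8 + 3 + 3
7 + 7
7 + 4 + 3
5 + 5 + 4
5 + 3 + 3 + 3
4 + 4 + 3 + 3

10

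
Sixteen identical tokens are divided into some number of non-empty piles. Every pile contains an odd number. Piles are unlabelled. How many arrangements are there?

A partial list (first 12 by largest part):
15 + 1
13 + 3
13 + 1 + 1 + 1
11 + 5
11 + 3 + 1 + 1
11 + 1 + 1 + 1 + 1 + 1
9 + 7
9 + 5 + 1 + 1
9 + 3 + 3 + 1
9 + 3 + 1 + 1 + 1 + 1
9 + 1 + 1 + 1 + 1 + 1 + 1 + 1
7 + 7 + 1 + 1
…and 20 more, for 32 total.

32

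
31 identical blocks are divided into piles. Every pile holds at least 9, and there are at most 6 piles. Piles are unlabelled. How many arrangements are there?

12

The partitions of 31 that satisfy the conditions:
31
9, 22
10, 21
11, 20
12, 19
13, 18
14, 17
15, 16
9, 9, 13
9, 10, 12
9, 11, 11
10, 10, 11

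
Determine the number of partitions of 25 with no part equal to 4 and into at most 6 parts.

There are 391 such partitions.

391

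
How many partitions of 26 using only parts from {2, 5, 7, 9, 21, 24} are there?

15

Listing the qualifying partitions of 26:
2+24
5+21
2+2+2+2+9+9
5+5+7+9
2+2+2+2+2+7+9
2+5+5+5+9
2+2+2+2+2+2+5+9
5+7+7+7
2+5+5+7+7
2+2+2+2+2+2+7+7
2+2+5+5+5+7
2+2+2+2+2+2+2+5+7
2+2+2+5+5+5+5
2+2+2+2+2+2+2+2+5+5
2+2+2+2+2+2+2+2+2+2+2+2+2
Counting gives 15.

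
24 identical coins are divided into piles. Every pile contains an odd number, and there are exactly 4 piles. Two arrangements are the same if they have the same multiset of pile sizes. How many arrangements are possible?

Enumerating:
1, 1, 1, 21
1, 1, 3, 19
1, 1, 5, 17
1, 3, 3, 17
1, 1, 7, 15
1, 3, 5, 15
3, 3, 3, 15
1, 1, 9, 13
1, 3, 7, 13
1, 5, 5, 13
3, 3, 5, 13
1, 1, 11, 11
1, 3, 9, 11
1, 5, 7, 11
3, 3, 7, 11
3, 5, 5, 11
1, 5, 9, 9
3, 3, 9, 9
1, 7, 7, 9
3, 5, 7, 9
5, 5, 5, 9
3, 7, 7, 7
5, 5, 7, 7
Counting gives 23.

23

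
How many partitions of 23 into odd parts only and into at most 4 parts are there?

15

Listing the qualifying partitions of 23:
23
1 + 1 + 21
1 + 3 + 19
1 + 5 + 17
3 + 3 + 17
1 + 7 + 15
3 + 5 + 15
1 + 9 + 13
3 + 7 + 13
5 + 5 + 13
1 + 11 + 11
3 + 9 + 11
5 + 7 + 11
5 + 9 + 9
7 + 7 + 9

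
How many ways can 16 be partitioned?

231

Counting exhaustively, 231 partitions satisfy the conditions.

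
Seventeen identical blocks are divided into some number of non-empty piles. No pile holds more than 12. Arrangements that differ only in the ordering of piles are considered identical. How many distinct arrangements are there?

285

Systematic enumeration (by largest part, then next-largest, …) yields 285.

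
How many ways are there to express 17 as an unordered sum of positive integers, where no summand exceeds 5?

Direct enumeration gives 119 partitions.

119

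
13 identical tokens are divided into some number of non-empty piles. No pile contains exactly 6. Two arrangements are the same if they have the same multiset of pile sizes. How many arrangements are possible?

Direct enumeration gives 86 partitions.

86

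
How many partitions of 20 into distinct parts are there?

There are too many to list fully; the first 12 (by largest part) are:
20
19,1
18,2
17,3
17,2,1
16,4
16,3,1
15,5
15,4,1
15,3,2
14,6
14,5,1
…and 52 more, for 64 total.

64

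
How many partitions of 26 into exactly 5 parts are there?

221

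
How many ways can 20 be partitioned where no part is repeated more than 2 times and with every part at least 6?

The partitions of 20 that satisfy the conditions:
20
6,14
7,13
8,12
9,11
10,10
6,6,8
6,7,7
That's 8 in total.

8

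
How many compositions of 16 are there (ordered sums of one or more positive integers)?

There are 15 gaps and each independently is a cut or not, giving 2^15 = 32768.

32768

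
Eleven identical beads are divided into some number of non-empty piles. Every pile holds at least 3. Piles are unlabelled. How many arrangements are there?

6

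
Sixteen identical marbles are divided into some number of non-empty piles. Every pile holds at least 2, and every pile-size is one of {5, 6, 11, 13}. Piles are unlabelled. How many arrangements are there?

The partitions of 16 that satisfy the conditions:
5 + 11
5 + 5 + 6

2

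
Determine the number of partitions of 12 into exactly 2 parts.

Listing the qualifying partitions of 12:
1,11
2,10
3,9
4,8
5,7
6,6

6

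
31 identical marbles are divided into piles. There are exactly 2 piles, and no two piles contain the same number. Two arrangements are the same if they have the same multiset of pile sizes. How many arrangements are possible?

15

The partitions of 31 that satisfy the conditions:
30,1
29,2
28,3
27,4
26,5
25,6
24,7
23,8
22,9
21,10
20,11
19,12
18,13
17,14
16,15
That's 15 in total.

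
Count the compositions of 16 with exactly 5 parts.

Place 4 bars in the 15 internal gaps of a row of 16 dots: C(15,4) = 1365.

1365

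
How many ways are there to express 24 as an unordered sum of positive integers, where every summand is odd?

122

Counting exhaustively, 122 partitions satisfy the conditions.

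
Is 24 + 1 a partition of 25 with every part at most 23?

The parts sum to 25, and the condition 'no summand exceeds 23' is violated.

No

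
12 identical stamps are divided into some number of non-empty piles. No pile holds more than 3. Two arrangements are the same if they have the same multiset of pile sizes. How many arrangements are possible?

Listing the qualifying partitions of 12:
3, 3, 3, 3
1, 2, 3, 3, 3
1, 1, 1, 3, 3, 3
2, 2, 2, 3, 3
1, 1, 2, 2, 3, 3
1, 1, 1, 1, 2, 3, 3
1, 1, 1, 1, 1, 1, 3, 3
1, 2, 2, 2, 2, 3
1, 1, 1, 2, 2, 2, 3
1, 1, 1, 1, 1, 2, 2, 3
1, 1, 1, 1, 1, 1, 1, 2, 3
1, 1, 1, 1, 1, 1, 1, 1, 1, 3
2, 2, 2, 2, 2, 2
1, 1, 2, 2, 2, 2, 2
1, 1, 1, 1, 2, 2, 2, 2
1, 1, 1, 1, 1, 1, 2, 2, 2
1, 1, 1, 1, 1, 1, 1, 1, 2, 2
1, 1, 1, 1, 1, 1, 1, 1, 1, 1, 2
1, 1, 1, 1, 1, 1, 1, 1, 1, 1, 1, 1
That's 19 in total.

19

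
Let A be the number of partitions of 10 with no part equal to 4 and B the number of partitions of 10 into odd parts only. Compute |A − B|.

Partitions of 10 with no part equal to 4: 31.
Partitions of 10 into odd parts only: 10.
|31 − 10| = 21.

21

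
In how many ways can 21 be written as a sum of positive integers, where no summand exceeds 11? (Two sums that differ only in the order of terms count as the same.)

695

Direct enumeration gives 695 partitions.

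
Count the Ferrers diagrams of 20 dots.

627

Counting exhaustively, 627 partitions satisfy the conditions.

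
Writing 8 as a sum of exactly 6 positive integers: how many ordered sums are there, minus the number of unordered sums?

Ordered (compositions into 6 parts): C(7,5) = 21.
Unordered (partitions into 6 parts): 2.
Difference: 21 − 2 = 19.

19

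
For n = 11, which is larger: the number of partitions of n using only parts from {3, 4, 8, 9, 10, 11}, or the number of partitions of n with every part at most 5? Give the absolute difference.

Partitions of 11 using only parts from {3, 4, 8, 9, 10, 11}: 3.
Partitions of 11 with every part at most 5: 37.
|3 − 37| = 34.

34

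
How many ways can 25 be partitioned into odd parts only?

There are 142 such partitions.

142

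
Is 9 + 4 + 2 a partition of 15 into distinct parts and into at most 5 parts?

Yes

The parts sum to 15, and the condition 'all summands are distinct' holds; the condition 'there are at most 5 summands' holds.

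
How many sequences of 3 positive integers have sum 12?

Equivalently, choose which 2 of the 11 gaps become plus signs: C(11,2) = 55.

55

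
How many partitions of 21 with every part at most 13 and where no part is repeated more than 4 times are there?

464

Enumerating by decreasing first part gives 464 partitions in all.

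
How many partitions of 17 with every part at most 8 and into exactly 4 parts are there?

They are:
8,7,1,1
8,6,2,1
8,5,3,1
8,5,2,2
8,4,4,1
8,4,3,2
8,3,3,3
7,7,2,1
7,6,3,1
7,6,2,2
7,5,4,1
7,5,3,2
7,4,4,2
7,4,3,3
6,6,4,1
6,6,3,2
6,5,5,1
6,5,4,2
6,5,3,3
6,4,4,3
5,5,5,2
5,5,4,3
5,4,4,4

23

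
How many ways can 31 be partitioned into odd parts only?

340

Counting exhaustively, 340 partitions satisfy the conditions.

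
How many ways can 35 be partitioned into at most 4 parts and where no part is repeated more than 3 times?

441

Direct enumeration gives 441 partitions.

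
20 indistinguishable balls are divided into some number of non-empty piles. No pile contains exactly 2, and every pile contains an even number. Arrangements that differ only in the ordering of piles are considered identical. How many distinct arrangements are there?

Enumerating:
20
16, 4
14, 6
12, 8
12, 4, 4
10, 10
10, 6, 4
8, 8, 4
8, 6, 6
8, 4, 4, 4
6, 6, 4, 4
4, 4, 4, 4, 4

12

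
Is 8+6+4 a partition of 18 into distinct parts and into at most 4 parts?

The parts sum to 18, and the condition 'all summands are distinct' holds; the condition 'there are at most 4 summands' holds.

Yes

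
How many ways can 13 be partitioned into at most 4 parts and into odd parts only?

6

Enumerating:
13
1,1,11
1,3,9
1,5,7
3,3,7
3,5,5
Counting gives 6.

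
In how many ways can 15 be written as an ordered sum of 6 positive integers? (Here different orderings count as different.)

2002

By stars and bars with positive parts, the count is C(14,5) = 2002.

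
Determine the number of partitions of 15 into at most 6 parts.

110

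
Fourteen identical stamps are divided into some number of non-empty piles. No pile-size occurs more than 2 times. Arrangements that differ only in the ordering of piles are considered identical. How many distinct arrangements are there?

57

A partial list (first 12 by largest part):
14
13+1
12+2
12+1+1
11+3
11+2+1
10+4
10+3+1
10+2+2
10+2+1+1
9+5
9+4+1
…and 45 more, for 57 total.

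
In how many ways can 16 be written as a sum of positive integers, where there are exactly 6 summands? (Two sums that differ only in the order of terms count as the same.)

35

There are too many to list fully; the first 12 (by largest part) are:
11+1+1+1+1+1
10+2+1+1+1+1
9+3+1+1+1+1
9+2+2+1+1+1
8+4+1+1+1+1
8+3+2+1+1+1
8+2+2+2+1+1
7+5+1+1+1+1
7+4+2+1+1+1
7+3+3+1+1+1
7+3+2+2+1+1
7+2+2+2+2+1
…and 23 more, for 35 total.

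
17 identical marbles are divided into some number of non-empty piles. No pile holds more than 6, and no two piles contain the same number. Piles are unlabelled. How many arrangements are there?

They are:
6,5,4,2
6,5,3,2,1
That's 2 in total.

2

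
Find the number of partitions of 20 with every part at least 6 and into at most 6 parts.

8

Listing the qualifying partitions of 20:
20
14+6
13+7
12+8
11+9
10+10
8+6+6
7+7+6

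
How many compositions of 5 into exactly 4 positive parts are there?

4

Place 3 bars in the 4 internal gaps of a row of 5 dots: C(4,3) = 4.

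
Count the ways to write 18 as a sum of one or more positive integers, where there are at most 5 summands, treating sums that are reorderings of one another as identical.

Counting exhaustively, 141 partitions satisfy the conditions.

141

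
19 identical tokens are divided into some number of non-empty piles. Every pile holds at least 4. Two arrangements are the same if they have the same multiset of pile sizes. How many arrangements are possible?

18

Enumerating:
19
15,4
14,5
13,6
12,7
11,8
11,4,4
10,9
10,5,4
9,6,4
9,5,5
8,7,4
8,6,5
7,7,5
7,6,6
7,4,4,4
6,5,4,4
5,5,5,4
Counting gives 18.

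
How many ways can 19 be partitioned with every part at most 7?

A full systematic count gives 300.

300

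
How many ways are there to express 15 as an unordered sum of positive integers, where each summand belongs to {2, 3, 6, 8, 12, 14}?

8

Listing the qualifying partitions of 15:
12,3
8,3,2,2
6,6,3
6,3,3,3
6,3,2,2,2
3,3,3,3,3
3,3,3,2,2,2
3,2,2,2,2,2,2
That's 8 in total.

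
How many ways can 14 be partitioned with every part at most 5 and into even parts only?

Listing the qualifying partitions of 14:
4,4,4,2
4,4,2,2,2
4,2,2,2,2,2
2,2,2,2,2,2,2
Counting gives 4.

4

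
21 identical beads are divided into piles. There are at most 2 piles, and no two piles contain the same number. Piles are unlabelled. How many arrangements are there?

They are:
21
20 + 1
19 + 2
18 + 3
17 + 4
16 + 5
15 + 6
14 + 7
13 + 8
12 + 9
11 + 10

11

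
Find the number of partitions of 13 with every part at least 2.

24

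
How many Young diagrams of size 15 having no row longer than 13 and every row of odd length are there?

A partial list (first 12 by largest part):
13, 1, 1
11, 3, 1
11, 1, 1, 1, 1
9, 5, 1
9, 3, 3
9, 3, 1, 1, 1
9, 1, 1, 1, 1, 1, 1
7, 7, 1
7, 5, 3
7, 5, 1, 1, 1
7, 3, 3, 1, 1
7, 3, 1, 1, 1, 1, 1
…and 14 more, for 26 total.

26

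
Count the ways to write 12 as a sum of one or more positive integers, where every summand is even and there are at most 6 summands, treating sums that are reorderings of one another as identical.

11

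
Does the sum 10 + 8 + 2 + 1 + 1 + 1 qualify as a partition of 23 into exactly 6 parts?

Yes

The parts sum to 23, and the condition 'there are exactly 6 summands' holds.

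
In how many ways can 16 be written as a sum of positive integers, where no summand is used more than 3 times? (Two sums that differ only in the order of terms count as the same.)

132

Counting exhaustively, 132 partitions satisfy the conditions.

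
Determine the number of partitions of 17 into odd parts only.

38

There are too many to list fully; the first 12 (by largest part) are:
17
15+1+1
13+3+1
13+1+1+1+1
11+5+1
11+3+3
11+3+1+1+1
11+1+1+1+1+1+1
9+7+1
9+5+3
9+5+1+1+1
9+3+3+1+1
…and 26 more, for 38 total.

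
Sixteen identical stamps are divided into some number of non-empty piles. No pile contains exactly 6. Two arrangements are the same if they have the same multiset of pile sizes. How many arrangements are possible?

189

Systematic enumeration (by largest part, then next-largest, …) yields 189.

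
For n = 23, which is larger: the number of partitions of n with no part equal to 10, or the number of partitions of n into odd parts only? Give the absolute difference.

1050

Partitions of 23 with no part equal to 10: 1154.
Partitions of 23 into odd parts only: 104.
|1154 − 104| = 1050.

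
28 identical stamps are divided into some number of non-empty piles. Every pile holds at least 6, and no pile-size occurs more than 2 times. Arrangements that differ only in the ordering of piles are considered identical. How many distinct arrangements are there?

27

There are too many to list fully; the first 12 (by largest part) are:
28
6, 22
7, 21
8, 20
9, 19
10, 18
11, 17
12, 16
6, 6, 16
13, 15
6, 7, 15
14, 14
…and 15 more, for 27 total.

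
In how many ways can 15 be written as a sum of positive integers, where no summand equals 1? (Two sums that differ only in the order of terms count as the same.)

41

A partial list (first 12 by largest part):
15
13+2
12+3
11+4
11+2+2
10+5
10+3+2
9+6
9+4+2
9+3+3
9+2+2+2
8+7
…and 29 more, for 41 total.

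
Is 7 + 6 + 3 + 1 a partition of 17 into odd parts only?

No

The parts sum to 17, and the condition 'every summand is odd' is violated.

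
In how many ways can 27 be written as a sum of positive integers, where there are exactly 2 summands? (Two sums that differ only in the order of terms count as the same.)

13

Listing the qualifying partitions of 27:
26, 1
25, 2
24, 3
23, 4
22, 5
21, 6
20, 7
19, 8
18, 9
17, 10
16, 11
15, 12
14, 13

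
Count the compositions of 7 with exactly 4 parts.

20

By stars and bars with positive parts, the count is C(6,3) = 20.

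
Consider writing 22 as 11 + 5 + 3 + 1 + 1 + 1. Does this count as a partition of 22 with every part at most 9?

No

The parts sum to 22, and the condition 'no summand exceeds 9' is violated.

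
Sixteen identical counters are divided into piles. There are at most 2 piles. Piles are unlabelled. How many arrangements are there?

9

Listing the qualifying partitions of 16:
16
1, 15
2, 14
3, 13
4, 12
5, 11
6, 10
7, 9
8, 8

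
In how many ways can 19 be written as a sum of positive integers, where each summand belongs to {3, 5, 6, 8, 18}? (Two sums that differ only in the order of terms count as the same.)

5

Listing the qualifying partitions of 19:
3 + 8 + 8
5 + 6 + 8
3 + 3 + 5 + 8
3 + 5 + 5 + 6
3 + 3 + 3 + 5 + 5
That's 5 in total.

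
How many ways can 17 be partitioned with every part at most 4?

72

Counting exhaustively, 72 partitions satisfy the conditions.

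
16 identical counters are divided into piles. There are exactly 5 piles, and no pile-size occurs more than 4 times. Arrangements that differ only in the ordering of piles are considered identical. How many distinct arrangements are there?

37

A partial list (first 12 by largest part):
1, 1, 1, 1, 12
1, 1, 1, 2, 11
1, 1, 1, 3, 10
1, 1, 2, 2, 10
1, 1, 1, 4, 9
1, 1, 2, 3, 9
1, 2, 2, 2, 9
1, 1, 1, 5, 8
1, 1, 2, 4, 8
1, 1, 3, 3, 8
1, 2, 2, 3, 8
2, 2, 2, 2, 8
…and 25 more, for 37 total.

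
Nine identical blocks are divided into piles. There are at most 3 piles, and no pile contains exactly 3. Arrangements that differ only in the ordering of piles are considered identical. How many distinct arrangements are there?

8

Enumerating:
9
8 + 1
7 + 2
7 + 1 + 1
6 + 2 + 1
5 + 4
5 + 2 + 2
4 + 4 + 1
Counting gives 8.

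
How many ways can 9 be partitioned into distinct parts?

8

Listing the qualifying partitions of 9:
9
8 + 1
7 + 2
6 + 3
6 + 2 + 1
5 + 4
5 + 3 + 1
4 + 3 + 2
That's 8 in total.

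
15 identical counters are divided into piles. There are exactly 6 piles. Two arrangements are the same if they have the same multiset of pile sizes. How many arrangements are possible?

26

A partial list (first 12 by largest part):
10,1,1,1,1,1
9,2,1,1,1,1
8,3,1,1,1,1
8,2,2,1,1,1
7,4,1,1,1,1
7,3,2,1,1,1
7,2,2,2,1,1
6,5,1,1,1,1
6,4,2,1,1,1
6,3,3,1,1,1
6,3,2,2,1,1
6,2,2,2,2,1
…and 14 more, for 26 total.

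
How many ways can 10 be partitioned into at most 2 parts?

The partitions of 10 that satisfy the conditions:
10
1, 9
2, 8
3, 7
4, 6
5, 5
That's 6 in total.

6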